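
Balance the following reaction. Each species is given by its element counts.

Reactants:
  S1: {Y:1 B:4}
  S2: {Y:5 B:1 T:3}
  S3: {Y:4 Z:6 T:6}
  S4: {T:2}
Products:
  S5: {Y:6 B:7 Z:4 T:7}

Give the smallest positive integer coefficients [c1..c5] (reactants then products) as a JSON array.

Coefficients: [5, 1, 2, 3, 3]

Y: 5·1+1·5+2·4+3·0 = 18 | 3·6 = 18
B: 5·4+1·1+2·0+3·0 = 21 | 3·7 = 21
Z: 5·0+1·0+2·6+3·0 = 12 | 3·4 = 12
T: 5·0+1·3+2·6+3·2 = 21 | 3·7 = 21
gcd(5,1,2,3,3) = 1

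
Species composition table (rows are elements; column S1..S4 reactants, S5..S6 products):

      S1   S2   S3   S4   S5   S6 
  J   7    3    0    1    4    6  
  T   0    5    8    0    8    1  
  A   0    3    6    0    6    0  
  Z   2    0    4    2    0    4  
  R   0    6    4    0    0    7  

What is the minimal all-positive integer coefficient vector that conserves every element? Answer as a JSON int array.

J: 3·7+4·3+1·0+3·1 = 36 | 3·4+4·6 = 36
T: 3·0+4·5+1·8+3·0 = 28 | 3·8+4·1 = 28
A: 3·0+4·3+1·6+3·0 = 18 | 3·6+4·0 = 18
Z: 3·2+4·0+1·4+3·2 = 16 | 3·0+4·4 = 16
R: 3·0+4·6+1·4+3·0 = 28 | 3·0+4·7 = 28
gcd(3,4,1,3,3,4) = 1

Coefficients: [3, 4, 1, 3, 3, 4]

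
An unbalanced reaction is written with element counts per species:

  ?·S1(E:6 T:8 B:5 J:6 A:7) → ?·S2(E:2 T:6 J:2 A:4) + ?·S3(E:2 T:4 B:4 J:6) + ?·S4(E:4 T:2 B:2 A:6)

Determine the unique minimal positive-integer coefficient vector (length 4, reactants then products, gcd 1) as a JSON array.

E: 6·6 = 36 | 3·2+5·2+5·4 = 36
T: 6·8 = 48 | 3·6+5·4+5·2 = 48
B: 6·5 = 30 | 3·0+5·4+5·2 = 30
J: 6·6 = 36 | 3·2+5·6+5·0 = 36
A: 6·7 = 42 | 3·4+5·0+5·6 = 42
gcd(6,3,5,5) = 1

Coefficients: [6, 3, 5, 5]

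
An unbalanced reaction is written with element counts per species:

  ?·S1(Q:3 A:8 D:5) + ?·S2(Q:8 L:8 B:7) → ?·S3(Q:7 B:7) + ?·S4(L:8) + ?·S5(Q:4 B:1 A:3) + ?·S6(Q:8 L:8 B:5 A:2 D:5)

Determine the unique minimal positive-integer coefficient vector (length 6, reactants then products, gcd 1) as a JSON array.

Coefficients: [1, 6, 5, 5, 2, 1]

Q: 1·3+6·8 = 51 | 5·7+5·0+2·4+1·8 = 51
L: 1·0+6·8 = 48 | 5·0+5·8+2·0+1·8 = 48
B: 1·0+6·7 = 42 | 5·7+5·0+2·1+1·5 = 42
A: 1·8+6·0 = 8 | 5·0+5·0+2·3+1·2 = 8
D: 1·5+6·0 = 5 | 5·0+5·0+2·0+1·5 = 5
gcd(1,6,5,5,2,1) = 1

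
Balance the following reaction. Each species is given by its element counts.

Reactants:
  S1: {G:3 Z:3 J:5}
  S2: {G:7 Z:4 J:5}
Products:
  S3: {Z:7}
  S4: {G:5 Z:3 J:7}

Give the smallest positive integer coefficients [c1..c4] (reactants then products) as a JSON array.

Coefficients: [6, 1, 1, 5]

G: 6·3+1·7 = 25 | 1·0+5·5 = 25
Z: 6·3+1·4 = 22 | 1·7+5·3 = 22
J: 6·5+1·5 = 35 | 1·0+5·7 = 35
gcd(6,1,1,5) = 1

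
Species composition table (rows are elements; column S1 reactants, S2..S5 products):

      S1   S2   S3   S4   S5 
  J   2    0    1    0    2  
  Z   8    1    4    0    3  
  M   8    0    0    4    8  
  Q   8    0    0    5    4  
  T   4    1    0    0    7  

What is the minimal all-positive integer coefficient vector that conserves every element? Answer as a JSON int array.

J: 3·2 = 6 | 5·0+4·1+4·0+1·2 = 6
Z: 3·8 = 24 | 5·1+4·4+4·0+1·3 = 24
M: 3·8 = 24 | 5·0+4·0+4·4+1·8 = 24
Q: 3·8 = 24 | 5·0+4·0+4·5+1·4 = 24
T: 3·4 = 12 | 5·1+4·0+4·0+1·7 = 12
gcd(3,5,4,4,1) = 1

Coefficients: [3, 5, 4, 4, 1]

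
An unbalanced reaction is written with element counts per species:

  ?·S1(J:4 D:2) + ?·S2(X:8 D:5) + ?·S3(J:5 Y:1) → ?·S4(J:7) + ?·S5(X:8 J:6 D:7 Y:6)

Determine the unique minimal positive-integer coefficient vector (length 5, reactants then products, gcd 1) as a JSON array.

Coefficients: [1, 1, 6, 4, 1]

X: 1·0+1·8+6·0 = 8 | 4·0+1·8 = 8
J: 1·4+1·0+6·5 = 34 | 4·7+1·6 = 34
D: 1·2+1·5+6·0 = 7 | 4·0+1·7 = 7
Y: 1·0+1·0+6·1 = 6 | 4·0+1·6 = 6
gcd(1,1,6,4,1) = 1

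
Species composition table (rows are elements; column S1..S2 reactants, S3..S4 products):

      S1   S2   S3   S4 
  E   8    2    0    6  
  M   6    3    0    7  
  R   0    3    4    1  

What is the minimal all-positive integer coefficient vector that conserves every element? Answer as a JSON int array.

E: 1·8+5·2 = 18 | 3·0+3·6 = 18
M: 1·6+5·3 = 21 | 3·0+3·7 = 21
R: 1·0+5·3 = 15 | 3·4+3·1 = 15
gcd(1,5,3,3) = 1

Coefficients: [1, 5, 3, 3]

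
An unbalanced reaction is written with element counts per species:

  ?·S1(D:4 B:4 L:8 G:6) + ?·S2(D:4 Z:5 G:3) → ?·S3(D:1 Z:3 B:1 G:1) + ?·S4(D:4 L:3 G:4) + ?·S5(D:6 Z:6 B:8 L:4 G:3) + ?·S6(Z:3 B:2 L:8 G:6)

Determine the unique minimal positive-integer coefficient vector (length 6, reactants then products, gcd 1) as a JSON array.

Coefficients: [3, 3, 2, 4, 1, 1]

D: 3·4+3·4 = 24 | 2·1+4·4+1·6+1·0 = 24
Z: 3·0+3·5 = 15 | 2·3+4·0+1·6+1·3 = 15
B: 3·4+3·0 = 12 | 2·1+4·0+1·8+1·2 = 12
L: 3·8+3·0 = 24 | 2·0+4·3+1·4+1·8 = 24
G: 3·6+3·3 = 27 | 2·1+4·4+1·3+1·6 = 27
gcd(3,3,2,4,1,1) = 1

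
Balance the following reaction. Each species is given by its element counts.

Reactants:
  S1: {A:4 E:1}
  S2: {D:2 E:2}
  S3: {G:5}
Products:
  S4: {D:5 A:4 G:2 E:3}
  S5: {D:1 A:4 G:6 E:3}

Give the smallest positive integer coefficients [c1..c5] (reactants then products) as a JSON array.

D: 4·0+4·2+4·0 = 8 | 1·5+3·1 = 8
A: 4·4+4·0+4·0 = 16 | 1·4+3·4 = 16
G: 4·0+4·0+4·5 = 20 | 1·2+3·6 = 20
E: 4·1+4·2+4·0 = 12 | 1·3+3·3 = 12
gcd(4,4,4,1,3) = 1

Coefficients: [4, 4, 4, 1, 3]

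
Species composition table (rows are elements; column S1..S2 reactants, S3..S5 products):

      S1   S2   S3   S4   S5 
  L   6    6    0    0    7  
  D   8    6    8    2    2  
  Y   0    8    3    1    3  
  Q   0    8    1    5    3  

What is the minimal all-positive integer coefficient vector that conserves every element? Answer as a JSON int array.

Coefficients: [3, 4, 4, 2, 6]

L: 3·6+4·6 = 42 | 4·0+2·0+6·7 = 42
D: 3·8+4·6 = 48 | 4·8+2·2+6·2 = 48
Y: 3·0+4·8 = 32 | 4·3+2·1+6·3 = 32
Q: 3·0+4·8 = 32 | 4·1+2·5+6·3 = 32
gcd(3,4,4,2,6) = 1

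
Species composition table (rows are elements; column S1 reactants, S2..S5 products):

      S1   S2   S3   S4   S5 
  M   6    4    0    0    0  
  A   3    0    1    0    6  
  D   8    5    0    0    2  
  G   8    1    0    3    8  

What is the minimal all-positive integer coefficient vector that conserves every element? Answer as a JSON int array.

Coefficients: [4, 6, 6, 6, 1]

M: 4·6 = 24 | 6·4+6·0+6·0+1·0 = 24
A: 4·3 = 12 | 6·0+6·1+6·0+1·6 = 12
D: 4·8 = 32 | 6·5+6·0+6·0+1·2 = 32
G: 4·8 = 32 | 6·1+6·0+6·3+1·8 = 32
gcd(4,6,6,6,1) = 1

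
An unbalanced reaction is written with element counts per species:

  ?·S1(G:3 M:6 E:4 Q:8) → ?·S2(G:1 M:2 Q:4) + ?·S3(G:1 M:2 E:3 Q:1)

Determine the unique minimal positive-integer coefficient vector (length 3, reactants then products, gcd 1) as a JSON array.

Coefficients: [3, 5, 4]

G: 3·3 = 9 | 5·1+4·1 = 9
M: 3·6 = 18 | 5·2+4·2 = 18
E: 3·4 = 12 | 5·0+4·3 = 12
Q: 3·8 = 24 | 5·4+4·1 = 24
gcd(3,5,4) = 1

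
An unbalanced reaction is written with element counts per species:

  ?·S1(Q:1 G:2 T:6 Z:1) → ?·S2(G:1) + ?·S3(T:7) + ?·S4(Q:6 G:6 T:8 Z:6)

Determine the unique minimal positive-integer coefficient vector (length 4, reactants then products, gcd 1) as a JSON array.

Coefficients: [6, 6, 4, 1]

Q: 6·1 = 6 | 6·0+4·0+1·6 = 6
G: 6·2 = 12 | 6·1+4·0+1·6 = 12
T: 6·6 = 36 | 6·0+4·7+1·8 = 36
Z: 6·1 = 6 | 6·0+4·0+1·6 = 6
gcd(6,6,4,1) = 1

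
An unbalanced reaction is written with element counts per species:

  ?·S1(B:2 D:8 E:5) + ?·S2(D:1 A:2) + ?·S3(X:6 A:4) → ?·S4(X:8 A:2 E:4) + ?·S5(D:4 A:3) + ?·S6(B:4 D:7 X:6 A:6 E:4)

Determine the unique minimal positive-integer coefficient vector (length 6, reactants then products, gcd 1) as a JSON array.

B: 4·2+6·0+6·0 = 8 | 3·0+6·0+2·4 = 8
D: 4·8+6·1+6·0 = 38 | 3·0+6·4+2·7 = 38
X: 4·0+6·0+6·6 = 36 | 3·8+6·0+2·6 = 36
A: 4·0+6·2+6·4 = 36 | 3·2+6·3+2·6 = 36
E: 4·5+6·0+6·0 = 20 | 3·4+6·0+2·4 = 20
gcd(4,6,6,3,6,2) = 1

Coefficients: [4, 6, 6, 3, 6, 2]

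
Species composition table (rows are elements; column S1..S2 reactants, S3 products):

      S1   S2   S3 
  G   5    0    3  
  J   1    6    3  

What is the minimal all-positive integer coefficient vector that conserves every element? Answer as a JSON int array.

G: 3·5+2·0 = 15 | 5·3 = 15
J: 3·1+2·6 = 15 | 5·3 = 15
gcd(3,2,5) = 1

Coefficients: [3, 2, 5]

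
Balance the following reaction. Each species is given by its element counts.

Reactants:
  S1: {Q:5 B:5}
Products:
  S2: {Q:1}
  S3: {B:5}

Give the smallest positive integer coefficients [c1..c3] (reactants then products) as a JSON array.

Q: 1·5 = 5 | 5·1+1·0 = 5
B: 1·5 = 5 | 5·0+1·5 = 5
gcd(1,5,1) = 1

Coefficients: [1, 5, 1]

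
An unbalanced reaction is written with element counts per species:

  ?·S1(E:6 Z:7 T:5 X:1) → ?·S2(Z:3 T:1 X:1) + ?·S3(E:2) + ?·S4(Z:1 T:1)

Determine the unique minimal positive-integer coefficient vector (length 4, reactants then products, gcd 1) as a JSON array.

Coefficients: [1, 1, 3, 4]

E: 1·6 = 6 | 1·0+3·2+4·0 = 6
Z: 1·7 = 7 | 1·3+3·0+4·1 = 7
T: 1·5 = 5 | 1·1+3·0+4·1 = 5
X: 1·1 = 1 | 1·1+3·0+4·0 = 1
gcd(1,1,3,4) = 1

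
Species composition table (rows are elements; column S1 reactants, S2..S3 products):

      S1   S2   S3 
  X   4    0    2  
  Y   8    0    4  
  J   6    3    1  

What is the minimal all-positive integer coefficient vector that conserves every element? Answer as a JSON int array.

Coefficients: [3, 4, 6]

X: 3·4 = 12 | 4·0+6·2 = 12
Y: 3·8 = 24 | 4·0+6·4 = 24
J: 3·6 = 18 | 4·3+6·1 = 18
gcd(3,4,6) = 1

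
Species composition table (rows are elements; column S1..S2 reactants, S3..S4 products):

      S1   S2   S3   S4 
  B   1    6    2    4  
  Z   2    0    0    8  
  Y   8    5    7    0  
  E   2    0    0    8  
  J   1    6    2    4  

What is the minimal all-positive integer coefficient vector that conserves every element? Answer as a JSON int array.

Coefficients: [4, 2, 6, 1]

B: 4·1+2·6 = 16 | 6·2+1·4 = 16
Z: 4·2+2·0 = 8 | 6·0+1·8 = 8
Y: 4·8+2·5 = 42 | 6·7+1·0 = 42
E: 4·2+2·0 = 8 | 6·0+1·8 = 8
J: 4·1+2·6 = 16 | 6·2+1·4 = 16
gcd(4,2,6,1) = 1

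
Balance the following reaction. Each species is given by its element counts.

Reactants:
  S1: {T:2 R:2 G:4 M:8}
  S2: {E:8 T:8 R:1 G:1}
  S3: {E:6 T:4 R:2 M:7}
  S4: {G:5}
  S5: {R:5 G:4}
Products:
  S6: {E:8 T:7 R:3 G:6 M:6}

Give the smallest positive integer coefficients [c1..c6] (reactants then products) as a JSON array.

E: 1·0+3·8+4·6+5·0+1·0 = 48 | 6·8 = 48
T: 1·2+3·8+4·4+5·0+1·0 = 42 | 6·7 = 42
R: 1·2+3·1+4·2+5·0+1·5 = 18 | 6·3 = 18
G: 1·4+3·1+4·0+5·5+1·4 = 36 | 6·6 = 36
M: 1·8+3·0+4·7+5·0+1·0 = 36 | 6·6 = 36
gcd(1,3,4,5,1,6) = 1

Coefficients: [1, 3, 4, 5, 1, 6]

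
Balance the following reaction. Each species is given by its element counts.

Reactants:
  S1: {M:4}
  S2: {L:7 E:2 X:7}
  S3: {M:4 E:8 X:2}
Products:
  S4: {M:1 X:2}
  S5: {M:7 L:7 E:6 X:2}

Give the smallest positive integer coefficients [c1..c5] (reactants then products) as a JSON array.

M: 4·4+2·0+1·4 = 20 | 6·1+2·7 = 20
L: 4·0+2·7+1·0 = 14 | 6·0+2·7 = 14
E: 4·0+2·2+1·8 = 12 | 6·0+2·6 = 12
X: 4·0+2·7+1·2 = 16 | 6·2+2·2 = 16
gcd(4,2,1,6,2) = 1

Coefficients: [4, 2, 1, 6, 2]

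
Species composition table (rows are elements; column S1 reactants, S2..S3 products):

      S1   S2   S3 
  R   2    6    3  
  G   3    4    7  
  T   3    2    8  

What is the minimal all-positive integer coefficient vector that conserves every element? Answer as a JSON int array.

R: 6·2 = 12 | 1·6+2·3 = 12
G: 6·3 = 18 | 1·4+2·7 = 18
T: 6·3 = 18 | 1·2+2·8 = 18
gcd(6,1,2) = 1

Coefficients: [6, 1, 2]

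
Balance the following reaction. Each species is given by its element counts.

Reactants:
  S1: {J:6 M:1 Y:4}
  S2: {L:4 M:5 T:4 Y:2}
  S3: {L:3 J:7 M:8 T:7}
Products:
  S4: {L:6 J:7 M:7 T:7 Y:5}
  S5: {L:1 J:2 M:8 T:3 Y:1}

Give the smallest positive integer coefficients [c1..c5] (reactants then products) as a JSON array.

Coefficients: [3, 5, 2, 4, 2]

L: 3·0+5·4+2·3 = 26 | 4·6+2·1 = 26
J: 3·6+5·0+2·7 = 32 | 4·7+2·2 = 32
M: 3·1+5·5+2·8 = 44 | 4·7+2·8 = 44
T: 3·0+5·4+2·7 = 34 | 4·7+2·3 = 34
Y: 3·4+5·2+2·0 = 22 | 4·5+2·1 = 22
gcd(3,5,2,4,2) = 1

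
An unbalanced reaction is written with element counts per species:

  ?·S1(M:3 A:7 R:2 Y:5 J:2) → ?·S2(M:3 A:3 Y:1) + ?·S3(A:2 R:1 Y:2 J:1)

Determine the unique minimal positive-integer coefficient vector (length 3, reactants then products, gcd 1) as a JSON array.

Coefficients: [1, 1, 2]

M: 1·3 = 3 | 1·3+2·0 = 3
A: 1·7 = 7 | 1·3+2·2 = 7
R: 1·2 = 2 | 1·0+2·1 = 2
Y: 1·5 = 5 | 1·1+2·2 = 5
J: 1·2 = 2 | 1·0+2·1 = 2
gcd(1,1,2) = 1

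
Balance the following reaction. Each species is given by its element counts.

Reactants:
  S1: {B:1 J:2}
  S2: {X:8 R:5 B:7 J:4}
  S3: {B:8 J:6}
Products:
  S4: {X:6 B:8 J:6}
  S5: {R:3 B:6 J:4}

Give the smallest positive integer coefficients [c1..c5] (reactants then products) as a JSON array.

X: 1·0+3·8+5·0 = 24 | 4·6+5·0 = 24
R: 1·0+3·5+5·0 = 15 | 4·0+5·3 = 15
B: 1·1+3·7+5·8 = 62 | 4·8+5·6 = 62
J: 1·2+3·4+5·6 = 44 | 4·6+5·4 = 44
gcd(1,3,5,4,5) = 1

Coefficients: [1, 3, 5, 4, 5]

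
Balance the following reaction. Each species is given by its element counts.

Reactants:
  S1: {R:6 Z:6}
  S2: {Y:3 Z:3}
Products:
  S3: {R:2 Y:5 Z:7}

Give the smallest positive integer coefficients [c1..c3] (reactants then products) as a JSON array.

Coefficients: [1, 5, 3]

R: 1·6+5·0 = 6 | 3·2 = 6
Y: 1·0+5·3 = 15 | 3·5 = 15
Z: 1·6+5·3 = 21 | 3·7 = 21
gcd(1,5,3) = 1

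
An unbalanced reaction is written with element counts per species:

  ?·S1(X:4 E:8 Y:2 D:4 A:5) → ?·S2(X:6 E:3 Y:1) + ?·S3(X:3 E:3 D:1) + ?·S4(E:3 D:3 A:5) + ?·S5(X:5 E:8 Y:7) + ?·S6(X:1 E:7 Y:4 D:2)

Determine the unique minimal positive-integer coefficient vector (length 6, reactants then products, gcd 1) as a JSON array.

Coefficients: [6, 1, 4, 6, 1, 1]

X: 6·4 = 24 | 1·6+4·3+6·0+1·5+1·1 = 24
E: 6·8 = 48 | 1·3+4·3+6·3+1·8+1·7 = 48
Y: 6·2 = 12 | 1·1+4·0+6·0+1·7+1·4 = 12
D: 6·4 = 24 | 1·0+4·1+6·3+1·0+1·2 = 24
A: 6·5 = 30 | 1·0+4·0+6·5+1·0+1·0 = 30
gcd(6,1,4,6,1,1) = 1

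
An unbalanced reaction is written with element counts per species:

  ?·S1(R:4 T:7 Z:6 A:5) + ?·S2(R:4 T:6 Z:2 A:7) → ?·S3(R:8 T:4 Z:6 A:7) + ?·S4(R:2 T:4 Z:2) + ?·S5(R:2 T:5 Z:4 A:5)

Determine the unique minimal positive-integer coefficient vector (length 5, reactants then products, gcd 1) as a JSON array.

Coefficients: [5, 1, 1, 3, 5]

R: 5·4+1·4 = 24 | 1·8+3·2+5·2 = 24
T: 5·7+1·6 = 41 | 1·4+3·4+5·5 = 41
Z: 5·6+1·2 = 32 | 1·6+3·2+5·4 = 32
A: 5·5+1·7 = 32 | 1·7+3·0+5·5 = 32
gcd(5,1,1,3,5) = 1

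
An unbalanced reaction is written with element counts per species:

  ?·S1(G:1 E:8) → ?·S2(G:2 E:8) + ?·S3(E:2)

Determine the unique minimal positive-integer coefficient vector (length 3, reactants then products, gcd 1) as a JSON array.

G: 2·1 = 2 | 1·2+4·0 = 2
E: 2·8 = 16 | 1·8+4·2 = 16
gcd(2,1,4) = 1

Coefficients: [2, 1, 4]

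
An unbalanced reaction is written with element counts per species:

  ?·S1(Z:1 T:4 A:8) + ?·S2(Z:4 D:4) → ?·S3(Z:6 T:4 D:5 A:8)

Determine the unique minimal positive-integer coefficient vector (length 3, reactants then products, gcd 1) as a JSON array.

Coefficients: [4, 5, 4]

Z: 4·1+5·4 = 24 | 4·6 = 24
T: 4·4+5·0 = 16 | 4·4 = 16
D: 4·0+5·4 = 20 | 4·5 = 20
A: 4·8+5·0 = 32 | 4·8 = 32
gcd(4,5,4) = 1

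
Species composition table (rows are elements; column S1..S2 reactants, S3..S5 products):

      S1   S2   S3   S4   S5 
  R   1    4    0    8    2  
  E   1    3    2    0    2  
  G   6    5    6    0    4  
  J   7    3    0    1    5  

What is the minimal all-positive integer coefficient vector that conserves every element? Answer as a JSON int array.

R: 2·1+4·4 = 18 | 2·0+1·8+5·2 = 18
E: 2·1+4·3 = 14 | 2·2+1·0+5·2 = 14
G: 2·6+4·5 = 32 | 2·6+1·0+5·4 = 32
J: 2·7+4·3 = 26 | 2·0+1·1+5·5 = 26
gcd(2,4,2,1,5) = 1

Coefficients: [2, 4, 2, 1, 5]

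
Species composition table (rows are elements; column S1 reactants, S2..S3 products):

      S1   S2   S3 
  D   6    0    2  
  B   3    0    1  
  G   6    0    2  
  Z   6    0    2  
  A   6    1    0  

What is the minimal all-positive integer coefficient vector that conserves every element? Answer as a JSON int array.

D: 1·6 = 6 | 6·0+3·2 = 6
B: 1·3 = 3 | 6·0+3·1 = 3
G: 1·6 = 6 | 6·0+3·2 = 6
Z: 1·6 = 6 | 6·0+3·2 = 6
A: 1·6 = 6 | 6·1+3·0 = 6
gcd(1,6,3) = 1

Coefficients: [1, 6, 3]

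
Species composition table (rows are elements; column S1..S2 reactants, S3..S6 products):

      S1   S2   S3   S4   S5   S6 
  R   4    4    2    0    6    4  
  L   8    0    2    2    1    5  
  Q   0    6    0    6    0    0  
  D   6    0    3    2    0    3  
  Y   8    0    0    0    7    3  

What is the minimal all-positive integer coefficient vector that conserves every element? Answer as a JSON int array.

Coefficients: [5, 6, 2, 6, 4, 4]

R: 5·4+6·4 = 44 | 2·2+6·0+4·6+4·4 = 44
L: 5·8+6·0 = 40 | 2·2+6·2+4·1+4·5 = 40
Q: 5·0+6·6 = 36 | 2·0+6·6+4·0+4·0 = 36
D: 5·6+6·0 = 30 | 2·3+6·2+4·0+4·3 = 30
Y: 5·8+6·0 = 40 | 2·0+6·0+4·7+4·3 = 40
gcd(5,6,2,6,4,4) = 1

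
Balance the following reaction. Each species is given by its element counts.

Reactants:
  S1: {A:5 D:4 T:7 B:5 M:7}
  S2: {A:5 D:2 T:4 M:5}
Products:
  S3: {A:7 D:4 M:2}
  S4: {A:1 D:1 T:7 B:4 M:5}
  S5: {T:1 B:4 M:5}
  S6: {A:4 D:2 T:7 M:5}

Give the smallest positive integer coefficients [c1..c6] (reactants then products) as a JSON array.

A: 4·5+6·5 = 50 | 4·7+2·1+3·0+5·4 = 50
D: 4·4+6·2 = 28 | 4·4+2·1+3·0+5·2 = 28
T: 4·7+6·4 = 52 | 4·0+2·7+3·1+5·7 = 52
B: 4·5+6·0 = 20 | 4·0+2·4+3·4+5·0 = 20
M: 4·7+6·5 = 58 | 4·2+2·5+3·5+5·5 = 58
gcd(4,6,4,2,3,5) = 1

Coefficients: [4, 6, 4, 2, 3, 5]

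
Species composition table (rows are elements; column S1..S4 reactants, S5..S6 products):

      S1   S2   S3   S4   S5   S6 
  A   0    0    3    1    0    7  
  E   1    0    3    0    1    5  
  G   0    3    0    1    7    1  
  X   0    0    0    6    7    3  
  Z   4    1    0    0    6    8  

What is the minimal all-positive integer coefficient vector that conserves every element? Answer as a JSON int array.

Coefficients: [5, 6, 1, 4, 3, 1]

A: 5·0+6·0+1·3+4·1 = 7 | 3·0+1·7 = 7
E: 5·1+6·0+1·3+4·0 = 8 | 3·1+1·5 = 8
G: 5·0+6·3+1·0+4·1 = 22 | 3·7+1·1 = 22
X: 5·0+6·0+1·0+4·6 = 24 | 3·7+1·3 = 24
Z: 5·4+6·1+1·0+4·0 = 26 | 3·6+1·8 = 26
gcd(5,6,1,4,3,1) = 1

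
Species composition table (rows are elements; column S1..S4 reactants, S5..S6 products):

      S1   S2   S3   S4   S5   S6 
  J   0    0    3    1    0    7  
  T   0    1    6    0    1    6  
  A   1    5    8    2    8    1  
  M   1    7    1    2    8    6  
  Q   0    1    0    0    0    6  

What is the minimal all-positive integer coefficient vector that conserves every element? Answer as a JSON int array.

Coefficients: [3, 6, 1, 4, 6, 1]

J: 3·0+6·0+1·3+4·1 = 7 | 6·0+1·7 = 7
T: 3·0+6·1+1·6+4·0 = 12 | 6·1+1·6 = 12
A: 3·1+6·5+1·8+4·2 = 49 | 6·8+1·1 = 49
M: 3·1+6·7+1·1+4·2 = 54 | 6·8+1·6 = 54
Q: 3·0+6·1+1·0+4·0 = 6 | 6·0+1·6 = 6
gcd(3,6,1,4,6,1) = 1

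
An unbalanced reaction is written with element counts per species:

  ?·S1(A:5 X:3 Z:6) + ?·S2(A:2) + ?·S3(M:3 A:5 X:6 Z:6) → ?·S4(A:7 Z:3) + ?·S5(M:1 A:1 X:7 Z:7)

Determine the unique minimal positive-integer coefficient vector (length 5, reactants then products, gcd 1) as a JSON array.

M: 5·0+4·0+1·3 = 3 | 5·0+3·1 = 3
A: 5·5+4·2+1·5 = 38 | 5·7+3·1 = 38
X: 5·3+4·0+1·6 = 21 | 5·0+3·7 = 21
Z: 5·6+4·0+1·6 = 36 | 5·3+3·7 = 36
gcd(5,4,1,5,3) = 1

Coefficients: [5, 4, 1, 5, 3]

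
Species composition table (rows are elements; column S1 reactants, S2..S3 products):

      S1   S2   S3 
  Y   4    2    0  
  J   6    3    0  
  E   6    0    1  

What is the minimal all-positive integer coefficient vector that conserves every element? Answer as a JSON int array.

Coefficients: [1, 2, 6]

Y: 1·4 = 4 | 2·2+6·0 = 4
J: 1·6 = 6 | 2·3+6·0 = 6
E: 1·6 = 6 | 2·0+6·1 = 6
gcd(1,2,6) = 1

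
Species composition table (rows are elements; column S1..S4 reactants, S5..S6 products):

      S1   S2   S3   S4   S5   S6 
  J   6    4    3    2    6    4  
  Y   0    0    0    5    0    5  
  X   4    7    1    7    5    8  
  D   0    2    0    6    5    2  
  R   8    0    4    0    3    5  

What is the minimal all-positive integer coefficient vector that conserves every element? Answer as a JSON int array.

Coefficients: [1, 2, 6, 4, 4, 4]

J: 1·6+2·4+6·3+4·2 = 40 | 4·6+4·4 = 40
Y: 1·0+2·0+6·0+4·5 = 20 | 4·0+4·5 = 20
X: 1·4+2·7+6·1+4·7 = 52 | 4·5+4·8 = 52
D: 1·0+2·2+6·0+4·6 = 28 | 4·5+4·2 = 28
R: 1·8+2·0+6·4+4·0 = 32 | 4·3+4·5 = 32
gcd(1,2,6,4,4,4) = 1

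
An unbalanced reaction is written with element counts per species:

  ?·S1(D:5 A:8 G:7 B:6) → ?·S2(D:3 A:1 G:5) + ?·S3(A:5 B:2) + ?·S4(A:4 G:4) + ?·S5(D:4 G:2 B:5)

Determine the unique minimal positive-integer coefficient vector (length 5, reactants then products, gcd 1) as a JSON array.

Coefficients: [5, 3, 5, 3, 4]

D: 5·5 = 25 | 3·3+5·0+3·0+4·4 = 25
A: 5·8 = 40 | 3·1+5·5+3·4+4·0 = 40
G: 5·7 = 35 | 3·5+5·0+3·4+4·2 = 35
B: 5·6 = 30 | 3·0+5·2+3·0+4·5 = 30
gcd(5,3,5,3,4) = 1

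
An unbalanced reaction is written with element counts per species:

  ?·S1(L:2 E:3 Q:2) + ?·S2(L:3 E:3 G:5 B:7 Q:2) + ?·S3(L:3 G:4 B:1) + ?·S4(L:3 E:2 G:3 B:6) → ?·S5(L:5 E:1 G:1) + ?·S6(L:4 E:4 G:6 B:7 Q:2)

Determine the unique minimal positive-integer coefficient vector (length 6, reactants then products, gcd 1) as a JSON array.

Coefficients: [4, 1, 4, 4, 3, 5]

L: 4·2+1·3+4·3+4·3 = 35 | 3·5+5·4 = 35
E: 4·3+1·3+4·0+4·2 = 23 | 3·1+5·4 = 23
G: 4·0+1·5+4·4+4·3 = 33 | 3·1+5·6 = 33
B: 4·0+1·7+4·1+4·6 = 35 | 3·0+5·7 = 35
Q: 4·2+1·2+4·0+4·0 = 10 | 3·0+5·2 = 10
gcd(4,1,4,4,3,5) = 1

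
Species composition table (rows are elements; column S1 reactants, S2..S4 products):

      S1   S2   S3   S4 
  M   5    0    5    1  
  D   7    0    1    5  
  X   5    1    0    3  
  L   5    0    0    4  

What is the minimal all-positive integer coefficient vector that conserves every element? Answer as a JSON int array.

M: 4·5 = 20 | 5·0+3·5+5·1 = 20
D: 4·7 = 28 | 5·0+3·1+5·5 = 28
X: 4·5 = 20 | 5·1+3·0+5·3 = 20
L: 4·5 = 20 | 5·0+3·0+5·4 = 20
gcd(4,5,3,5) = 1

Coefficients: [4, 5, 3, 5]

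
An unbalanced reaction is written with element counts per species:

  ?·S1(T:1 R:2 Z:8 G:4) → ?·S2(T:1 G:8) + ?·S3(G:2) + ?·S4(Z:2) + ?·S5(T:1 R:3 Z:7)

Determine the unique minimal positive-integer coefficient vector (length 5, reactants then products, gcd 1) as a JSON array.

Coefficients: [3, 1, 2, 5, 2]

T: 3·1 = 3 | 1·1+2·0+5·0+2·1 = 3
R: 3·2 = 6 | 1·0+2·0+5·0+2·3 = 6
Z: 3·8 = 24 | 1·0+2·0+5·2+2·7 = 24
G: 3·4 = 12 | 1·8+2·2+5·0+2·0 = 12
gcd(3,1,2,5,2) = 1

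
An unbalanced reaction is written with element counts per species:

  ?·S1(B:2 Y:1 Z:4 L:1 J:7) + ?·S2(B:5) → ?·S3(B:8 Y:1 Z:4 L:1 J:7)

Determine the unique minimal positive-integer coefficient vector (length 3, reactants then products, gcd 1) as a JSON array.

Coefficients: [5, 6, 5]

B: 5·2+6·5 = 40 | 5·8 = 40
Y: 5·1+6·0 = 5 | 5·1 = 5
Z: 5·4+6·0 = 20 | 5·4 = 20
L: 5·1+6·0 = 5 | 5·1 = 5
J: 5·7+6·0 = 35 | 5·7 = 35
gcd(5,6,5) = 1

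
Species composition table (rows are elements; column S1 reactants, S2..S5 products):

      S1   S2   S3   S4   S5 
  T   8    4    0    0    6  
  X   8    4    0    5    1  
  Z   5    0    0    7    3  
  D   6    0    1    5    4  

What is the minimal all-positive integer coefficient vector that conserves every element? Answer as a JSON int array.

T: 4·8 = 32 | 5·4+6·0+2·0+2·6 = 32
X: 4·8 = 32 | 5·4+6·0+2·5+2·1 = 32
Z: 4·5 = 20 | 5·0+6·0+2·7+2·3 = 20
D: 4·6 = 24 | 5·0+6·1+2·5+2·4 = 24
gcd(4,5,6,2,2) = 1

Coefficients: [4, 5, 6, 2, 2]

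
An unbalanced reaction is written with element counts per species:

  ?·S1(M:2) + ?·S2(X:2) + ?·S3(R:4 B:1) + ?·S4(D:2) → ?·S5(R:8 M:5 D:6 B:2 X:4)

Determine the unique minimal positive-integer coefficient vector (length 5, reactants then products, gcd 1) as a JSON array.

Coefficients: [5, 4, 4, 6, 2]

R: 5·0+4·0+4·4+6·0 = 16 | 2·8 = 16
M: 5·2+4·0+4·0+6·0 = 10 | 2·5 = 10
D: 5·0+4·0+4·0+6·2 = 12 | 2·6 = 12
B: 5·0+4·0+4·1+6·0 = 4 | 2·2 = 4
X: 5·0+4·2+4·0+6·0 = 8 | 2·4 = 8
gcd(5,4,4,6,2) = 1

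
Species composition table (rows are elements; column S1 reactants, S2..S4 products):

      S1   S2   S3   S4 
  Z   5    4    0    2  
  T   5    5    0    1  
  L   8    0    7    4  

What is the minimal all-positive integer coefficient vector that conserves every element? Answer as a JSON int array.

Coefficients: [6, 5, 4, 5]

Z: 6·5 = 30 | 5·4+4·0+5·2 = 30
T: 6·5 = 30 | 5·5+4·0+5·1 = 30
L: 6·8 = 48 | 5·0+4·7+5·4 = 48
gcd(6,5,4,5) = 1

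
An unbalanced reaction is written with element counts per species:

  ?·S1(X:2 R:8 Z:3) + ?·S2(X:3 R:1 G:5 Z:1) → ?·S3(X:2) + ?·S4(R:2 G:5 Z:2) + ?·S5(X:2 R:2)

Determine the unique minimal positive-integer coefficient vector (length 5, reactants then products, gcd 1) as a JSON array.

Coefficients: [2, 6, 6, 6, 5]

X: 2·2+6·3 = 22 | 6·2+6·0+5·2 = 22
R: 2·8+6·1 = 22 | 6·0+6·2+5·2 = 22
G: 2·0+6·5 = 30 | 6·0+6·5+5·0 = 30
Z: 2·3+6·1 = 12 | 6·0+6·2+5·0 = 12
gcd(2,6,6,6,5) = 1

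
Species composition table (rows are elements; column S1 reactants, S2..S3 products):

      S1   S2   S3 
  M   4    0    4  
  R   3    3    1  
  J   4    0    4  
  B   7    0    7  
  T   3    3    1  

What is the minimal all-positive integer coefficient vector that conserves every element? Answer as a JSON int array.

M: 3·4 = 12 | 2·0+3·4 = 12
R: 3·3 = 9 | 2·3+3·1 = 9
J: 3·4 = 12 | 2·0+3·4 = 12
B: 3·7 = 21 | 2·0+3·7 = 21
T: 3·3 = 9 | 2·3+3·1 = 9
gcd(3,2,3) = 1

Coefficients: [3, 2, 3]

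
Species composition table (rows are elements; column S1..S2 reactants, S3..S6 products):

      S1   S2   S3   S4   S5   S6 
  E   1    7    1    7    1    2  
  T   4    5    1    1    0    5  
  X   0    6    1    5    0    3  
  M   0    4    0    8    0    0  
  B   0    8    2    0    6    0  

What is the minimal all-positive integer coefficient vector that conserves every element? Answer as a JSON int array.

Coefficients: [1, 6, 6, 3, 6, 5]

E: 1·1+6·7 = 43 | 6·1+3·7+6·1+5·2 = 43
T: 1·4+6·5 = 34 | 6·1+3·1+6·0+5·5 = 34
X: 1·0+6·6 = 36 | 6·1+3·5+6·0+5·3 = 36
M: 1·0+6·4 = 24 | 6·0+3·8+6·0+5·0 = 24
B: 1·0+6·8 = 48 | 6·2+3·0+6·6+5·0 = 48
gcd(1,6,6,3,6,5) = 1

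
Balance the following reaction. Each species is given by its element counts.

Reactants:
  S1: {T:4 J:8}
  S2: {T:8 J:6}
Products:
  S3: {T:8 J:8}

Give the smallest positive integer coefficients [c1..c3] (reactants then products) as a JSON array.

T: 2·4+4·8 = 40 | 5·8 = 40
J: 2·8+4·6 = 40 | 5·8 = 40
gcd(2,4,5) = 1

Coefficients: [2, 4, 5]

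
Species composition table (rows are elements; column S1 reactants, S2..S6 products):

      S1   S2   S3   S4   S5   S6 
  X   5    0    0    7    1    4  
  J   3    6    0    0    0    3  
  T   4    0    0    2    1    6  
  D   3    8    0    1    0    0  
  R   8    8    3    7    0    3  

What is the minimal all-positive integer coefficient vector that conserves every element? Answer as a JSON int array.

Coefficients: [3, 1, 2, 1, 4, 1]

X: 3·5 = 15 | 1·0+2·0+1·7+4·1+1·4 = 15
J: 3·3 = 9 | 1·6+2·0+1·0+4·0+1·3 = 9
T: 3·4 = 12 | 1·0+2·0+1·2+4·1+1·6 = 12
D: 3·3 = 9 | 1·8+2·0+1·1+4·0+1·0 = 9
R: 3·8 = 24 | 1·8+2·3+1·7+4·0+1·3 = 24
gcd(3,1,2,1,4,1) = 1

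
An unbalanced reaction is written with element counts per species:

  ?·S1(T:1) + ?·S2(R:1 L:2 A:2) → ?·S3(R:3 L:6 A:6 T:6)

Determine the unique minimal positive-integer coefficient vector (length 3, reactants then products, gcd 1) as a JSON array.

Coefficients: [6, 3, 1]

R: 6·0+3·1 = 3 | 1·3 = 3
L: 6·0+3·2 = 6 | 1·6 = 6
A: 6·0+3·2 = 6 | 1·6 = 6
T: 6·1+3·0 = 6 | 1·6 = 6
gcd(6,3,1) = 1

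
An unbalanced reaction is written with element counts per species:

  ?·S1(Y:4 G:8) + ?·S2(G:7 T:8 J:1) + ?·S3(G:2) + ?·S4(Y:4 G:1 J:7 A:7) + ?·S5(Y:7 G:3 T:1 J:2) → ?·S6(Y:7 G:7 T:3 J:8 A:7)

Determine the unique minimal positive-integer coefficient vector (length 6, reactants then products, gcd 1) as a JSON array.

Y: 1·4+2·0+4·0+6·4+2·7 = 42 | 6·7 = 42
G: 1·8+2·7+4·2+6·1+2·3 = 42 | 6·7 = 42
T: 1·0+2·8+4·0+6·0+2·1 = 18 | 6·3 = 18
J: 1·0+2·1+4·0+6·7+2·2 = 48 | 6·8 = 48
A: 1·0+2·0+4·0+6·7+2·0 = 42 | 6·7 = 42
gcd(1,2,4,6,2,6) = 1

Coefficients: [1, 2, 4, 6, 2, 6]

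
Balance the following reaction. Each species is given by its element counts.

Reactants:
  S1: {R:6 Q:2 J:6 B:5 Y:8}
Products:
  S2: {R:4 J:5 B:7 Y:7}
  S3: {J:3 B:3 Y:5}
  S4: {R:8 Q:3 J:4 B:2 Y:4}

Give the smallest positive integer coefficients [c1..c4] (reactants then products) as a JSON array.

Coefficients: [6, 1, 5, 4]

R: 6·6 = 36 | 1·4+5·0+4·8 = 36
Q: 6·2 = 12 | 1·0+5·0+4·3 = 12
J: 6·6 = 36 | 1·5+5·3+4·4 = 36
B: 6·5 = 30 | 1·7+5·3+4·2 = 30
Y: 6·8 = 48 | 1·7+5·5+4·4 = 48
gcd(6,1,5,4) = 1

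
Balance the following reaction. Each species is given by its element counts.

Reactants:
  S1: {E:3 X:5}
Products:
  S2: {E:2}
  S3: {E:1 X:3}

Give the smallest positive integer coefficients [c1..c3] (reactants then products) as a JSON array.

Coefficients: [3, 2, 5]

E: 3·3 = 9 | 2·2+5·1 = 9
X: 3·5 = 15 | 2·0+5·3 = 15
gcd(3,2,5) = 1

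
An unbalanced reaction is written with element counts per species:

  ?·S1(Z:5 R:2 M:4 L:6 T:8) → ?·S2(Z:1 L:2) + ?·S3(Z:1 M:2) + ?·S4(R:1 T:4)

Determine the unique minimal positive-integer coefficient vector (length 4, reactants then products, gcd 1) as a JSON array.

Coefficients: [1, 3, 2, 2]

Z: 1·5 = 5 | 3·1+2·1+2·0 = 5
R: 1·2 = 2 | 3·0+2·0+2·1 = 2
M: 1·4 = 4 | 3·0+2·2+2·0 = 4
L: 1·6 = 6 | 3·2+2·0+2·0 = 6
T: 1·8 = 8 | 3·0+2·0+2·4 = 8
gcd(1,3,2,2) = 1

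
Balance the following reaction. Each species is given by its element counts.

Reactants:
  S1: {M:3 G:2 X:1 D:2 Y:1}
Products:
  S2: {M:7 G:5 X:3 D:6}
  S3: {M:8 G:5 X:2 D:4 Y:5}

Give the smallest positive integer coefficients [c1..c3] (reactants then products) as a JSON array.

M: 5·3 = 15 | 1·7+1·8 = 15
G: 5·2 = 10 | 1·5+1·5 = 10
X: 5·1 = 5 | 1·3+1·2 = 5
D: 5·2 = 10 | 1·6+1·4 = 10
Y: 5·1 = 5 | 1·0+1·5 = 5
gcd(5,1,1) = 1

Coefficients: [5, 1, 1]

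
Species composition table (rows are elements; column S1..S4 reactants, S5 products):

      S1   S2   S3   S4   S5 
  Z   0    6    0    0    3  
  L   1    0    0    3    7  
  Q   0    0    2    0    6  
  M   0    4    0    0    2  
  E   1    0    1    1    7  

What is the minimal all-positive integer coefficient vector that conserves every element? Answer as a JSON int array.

Z: 5·0+1·6+6·0+3·0 = 6 | 2·3 = 6
L: 5·1+1·0+6·0+3·3 = 14 | 2·7 = 14
Q: 5·0+1·0+6·2+3·0 = 12 | 2·6 = 12
M: 5·0+1·4+6·0+3·0 = 4 | 2·2 = 4
E: 5·1+1·0+6·1+3·1 = 14 | 2·7 = 14
gcd(5,1,6,3,2) = 1

Coefficients: [5, 1, 6, 3, 2]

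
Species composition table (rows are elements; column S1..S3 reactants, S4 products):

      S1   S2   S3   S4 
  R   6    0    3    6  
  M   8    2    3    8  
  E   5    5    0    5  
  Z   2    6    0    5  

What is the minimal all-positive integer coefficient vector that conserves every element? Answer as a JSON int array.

R: 1·6+3·0+6·3 = 24 | 4·6 = 24
M: 1·8+3·2+6·3 = 32 | 4·8 = 32
E: 1·5+3·5+6·0 = 20 | 4·5 = 20
Z: 1·2+3·6+6·0 = 20 | 4·5 = 20
gcd(1,3,6,4) = 1

Coefficients: [1, 3, 6, 4]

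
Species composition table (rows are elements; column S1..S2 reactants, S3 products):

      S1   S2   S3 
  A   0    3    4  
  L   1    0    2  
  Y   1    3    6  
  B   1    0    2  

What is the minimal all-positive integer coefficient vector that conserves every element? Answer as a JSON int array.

A: 6·0+4·3 = 12 | 3·4 = 12
L: 6·1+4·0 = 6 | 3·2 = 6
Y: 6·1+4·3 = 18 | 3·6 = 18
B: 6·1+4·0 = 6 | 3·2 = 6
gcd(6,4,3) = 1

Coefficients: [6, 4, 3]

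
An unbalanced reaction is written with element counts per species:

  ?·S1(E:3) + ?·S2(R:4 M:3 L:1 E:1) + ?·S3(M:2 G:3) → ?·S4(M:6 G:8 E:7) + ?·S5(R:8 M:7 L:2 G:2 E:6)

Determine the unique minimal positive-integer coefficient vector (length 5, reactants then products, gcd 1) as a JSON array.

R: 5·0+4·4+4·0 = 16 | 1·0+2·8 = 16
M: 5·0+4·3+4·2 = 20 | 1·6+2·7 = 20
L: 5·0+4·1+4·0 = 4 | 1·0+2·2 = 4
G: 5·0+4·0+4·3 = 12 | 1·8+2·2 = 12
E: 5·3+4·1+4·0 = 19 | 1·7+2·6 = 19
gcd(5,4,4,1,2) = 1

Coefficients: [5, 4, 4, 1, 2]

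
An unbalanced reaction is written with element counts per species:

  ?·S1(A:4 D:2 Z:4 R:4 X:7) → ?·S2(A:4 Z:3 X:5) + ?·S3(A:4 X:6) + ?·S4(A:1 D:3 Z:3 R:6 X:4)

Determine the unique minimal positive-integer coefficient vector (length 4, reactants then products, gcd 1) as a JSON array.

A: 6·4 = 24 | 4·4+1·4+4·1 = 24
D: 6·2 = 12 | 4·0+1·0+4·3 = 12
Z: 6·4 = 24 | 4·3+1·0+4·3 = 24
R: 6·4 = 24 | 4·0+1·0+4·6 = 24
X: 6·7 = 42 | 4·5+1·6+4·4 = 42
gcd(6,4,1,4) = 1

Coefficients: [6, 4, 1, 4]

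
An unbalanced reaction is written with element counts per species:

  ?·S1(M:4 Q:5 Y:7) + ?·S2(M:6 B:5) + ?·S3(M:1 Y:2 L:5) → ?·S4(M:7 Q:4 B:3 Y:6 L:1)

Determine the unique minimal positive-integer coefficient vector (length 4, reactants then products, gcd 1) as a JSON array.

M: 4·4+3·6+1·1 = 35 | 5·7 = 35
Q: 4·5+3·0+1·0 = 20 | 5·4 = 20
B: 4·0+3·5+1·0 = 15 | 5·3 = 15
Y: 4·7+3·0+1·2 = 30 | 5·6 = 30
L: 4·0+3·0+1·5 = 5 | 5·1 = 5
gcd(4,3,1,5) = 1

Coefficients: [4, 3, 1, 5]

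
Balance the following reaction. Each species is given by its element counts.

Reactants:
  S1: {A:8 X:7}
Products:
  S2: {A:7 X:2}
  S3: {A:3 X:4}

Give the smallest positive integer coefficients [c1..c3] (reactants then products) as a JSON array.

Coefficients: [2, 1, 3]

A: 2·8 = 16 | 1·7+3·3 = 16
X: 2·7 = 14 | 1·2+3·4 = 14
gcd(2,1,3) = 1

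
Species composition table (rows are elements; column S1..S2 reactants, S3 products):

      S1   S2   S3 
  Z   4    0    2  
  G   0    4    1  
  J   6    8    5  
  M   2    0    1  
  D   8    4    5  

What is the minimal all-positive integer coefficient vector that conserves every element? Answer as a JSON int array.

Z: 2·4+1·0 = 8 | 4·2 = 8
G: 2·0+1·4 = 4 | 4·1 = 4
J: 2·6+1·8 = 20 | 4·5 = 20
M: 2·2+1·0 = 4 | 4·1 = 4
D: 2·8+1·4 = 20 | 4·5 = 20
gcd(2,1,4) = 1

Coefficients: [2, 1, 4]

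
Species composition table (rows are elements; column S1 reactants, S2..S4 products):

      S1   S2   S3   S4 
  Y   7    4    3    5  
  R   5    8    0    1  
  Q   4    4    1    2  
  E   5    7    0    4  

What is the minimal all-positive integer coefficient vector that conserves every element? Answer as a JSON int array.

Coefficients: [5, 3, 6, 1]

Y: 5·7 = 35 | 3·4+6·3+1·5 = 35
R: 5·5 = 25 | 3·8+6·0+1·1 = 25
Q: 5·4 = 20 | 3·4+6·1+1·2 = 20
E: 5·5 = 25 | 3·7+6·0+1·4 = 25
gcd(5,3,6,1) = 1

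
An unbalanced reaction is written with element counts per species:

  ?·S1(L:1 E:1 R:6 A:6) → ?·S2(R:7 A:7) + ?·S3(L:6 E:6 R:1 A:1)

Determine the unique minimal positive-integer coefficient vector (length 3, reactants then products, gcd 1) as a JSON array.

L: 6·1 = 6 | 5·0+1·6 = 6
E: 6·1 = 6 | 5·0+1·6 = 6
R: 6·6 = 36 | 5·7+1·1 = 36
A: 6·6 = 36 | 5·7+1·1 = 36
gcd(6,5,1) = 1

Coefficients: [6, 5, 1]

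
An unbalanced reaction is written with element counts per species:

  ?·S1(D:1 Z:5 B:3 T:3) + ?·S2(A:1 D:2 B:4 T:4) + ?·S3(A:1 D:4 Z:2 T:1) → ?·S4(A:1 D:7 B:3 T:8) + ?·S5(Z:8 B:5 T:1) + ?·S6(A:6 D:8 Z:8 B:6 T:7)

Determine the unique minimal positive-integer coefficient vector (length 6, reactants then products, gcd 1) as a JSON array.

Coefficients: [6, 5, 5, 4, 4, 1]

A: 6·0+5·1+5·1 = 10 | 4·1+4·0+1·6 = 10
D: 6·1+5·2+5·4 = 36 | 4·7+4·0+1·8 = 36
Z: 6·5+5·0+5·2 = 40 | 4·0+4·8+1·8 = 40
B: 6·3+5·4+5·0 = 38 | 4·3+4·5+1·6 = 38
T: 6·3+5·4+5·1 = 43 | 4·8+4·1+1·7 = 43
gcd(6,5,5,4,4,1) = 1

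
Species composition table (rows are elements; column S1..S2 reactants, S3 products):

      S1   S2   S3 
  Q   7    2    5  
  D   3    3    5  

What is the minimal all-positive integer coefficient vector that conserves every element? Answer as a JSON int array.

Coefficients: [1, 4, 3]

Q: 1·7+4·2 = 15 | 3·5 = 15
D: 1·3+4·3 = 15 | 3·5 = 15
gcd(1,4,3) = 1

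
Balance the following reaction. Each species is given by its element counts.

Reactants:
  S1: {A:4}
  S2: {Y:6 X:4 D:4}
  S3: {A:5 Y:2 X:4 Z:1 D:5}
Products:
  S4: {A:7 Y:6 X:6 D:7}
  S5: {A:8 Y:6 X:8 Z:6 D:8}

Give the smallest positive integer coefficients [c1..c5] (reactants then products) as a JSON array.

A: 5·4+5·0+6·5 = 50 | 6·7+1·8 = 50
Y: 5·0+5·6+6·2 = 42 | 6·6+1·6 = 42
X: 5·0+5·4+6·4 = 44 | 6·6+1·8 = 44
Z: 5·0+5·0+6·1 = 6 | 6·0+1·6 = 6
D: 5·0+5·4+6·5 = 50 | 6·7+1·8 = 50
gcd(5,5,6,6,1) = 1

Coefficients: [5, 5, 6, 6, 1]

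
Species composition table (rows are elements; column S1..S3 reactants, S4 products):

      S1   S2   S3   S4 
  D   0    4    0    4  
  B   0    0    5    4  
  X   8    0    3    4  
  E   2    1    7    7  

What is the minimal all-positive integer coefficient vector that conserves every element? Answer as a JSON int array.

Coefficients: [1, 5, 4, 5]

D: 1·0+5·4+4·0 = 20 | 5·4 = 20
B: 1·0+5·0+4·5 = 20 | 5·4 = 20
X: 1·8+5·0+4·3 = 20 | 5·4 = 20
E: 1·2+5·1+4·7 = 35 | 5·7 = 35
gcd(1,5,4,5) = 1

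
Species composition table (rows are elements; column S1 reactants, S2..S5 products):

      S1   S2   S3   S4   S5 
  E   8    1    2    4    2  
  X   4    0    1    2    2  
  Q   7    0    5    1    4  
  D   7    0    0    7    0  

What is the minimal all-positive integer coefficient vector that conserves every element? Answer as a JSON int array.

E: 3·8 = 24 | 4·1+2·2+3·4+2·2 = 24
X: 3·4 = 12 | 4·0+2·1+3·2+2·2 = 12
Q: 3·7 = 21 | 4·0+2·5+3·1+2·4 = 21
D: 3·7 = 21 | 4·0+2·0+3·7+2·0 = 21
gcd(3,4,2,3,2) = 1

Coefficients: [3, 4, 2, 3, 2]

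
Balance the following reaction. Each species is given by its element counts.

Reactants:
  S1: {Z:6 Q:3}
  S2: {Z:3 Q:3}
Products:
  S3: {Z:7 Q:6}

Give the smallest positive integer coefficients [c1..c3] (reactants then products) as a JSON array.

Z: 1·6+5·3 = 21 | 3·7 = 21
Q: 1·3+5·3 = 18 | 3·6 = 18
gcd(1,5,3) = 1

Coefficients: [1, 5, 3]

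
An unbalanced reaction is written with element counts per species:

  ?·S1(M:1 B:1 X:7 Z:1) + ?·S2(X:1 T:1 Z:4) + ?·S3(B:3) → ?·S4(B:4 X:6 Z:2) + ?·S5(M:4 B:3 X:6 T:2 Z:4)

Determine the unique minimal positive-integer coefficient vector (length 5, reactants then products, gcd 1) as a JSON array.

M: 4·1+2·0+5·0 = 4 | 4·0+1·4 = 4
B: 4·1+2·0+5·3 = 19 | 4·4+1·3 = 19
X: 4·7+2·1+5·0 = 30 | 4·6+1·6 = 30
T: 4·0+2·1+5·0 = 2 | 4·0+1·2 = 2
Z: 4·1+2·4+5·0 = 12 | 4·2+1·4 = 12
gcd(4,2,5,4,1) = 1

Coefficients: [4, 2, 5, 4, 1]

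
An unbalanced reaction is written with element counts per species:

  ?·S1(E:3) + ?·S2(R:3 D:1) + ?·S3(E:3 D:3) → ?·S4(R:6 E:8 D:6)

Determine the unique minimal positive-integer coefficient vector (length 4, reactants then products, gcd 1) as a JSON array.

Coefficients: [4, 6, 4, 3]

R: 4·0+6·3+4·0 = 18 | 3·6 = 18
E: 4·3+6·0+4·3 = 24 | 3·8 = 24
D: 4·0+6·1+4·3 = 18 | 3·6 = 18
gcd(4,6,4,3) = 1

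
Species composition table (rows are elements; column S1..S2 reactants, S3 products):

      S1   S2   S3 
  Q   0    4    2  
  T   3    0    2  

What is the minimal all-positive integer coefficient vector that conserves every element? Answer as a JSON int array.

Coefficients: [4, 3, 6]

Q: 4·0+3·4 = 12 | 6·2 = 12
T: 4·3+3·0 = 12 | 6·2 = 12
gcd(4,3,6) = 1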